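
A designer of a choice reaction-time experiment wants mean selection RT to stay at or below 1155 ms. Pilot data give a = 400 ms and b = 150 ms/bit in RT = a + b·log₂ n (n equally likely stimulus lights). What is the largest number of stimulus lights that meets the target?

Set 400 + 150·log₂ n ≤ 1155 → log₂ n ≤ (1155 − 400)/150 = 5.0333.
So n ≤ 2^5.0333 = 32.748; the largest integer n is 32.

32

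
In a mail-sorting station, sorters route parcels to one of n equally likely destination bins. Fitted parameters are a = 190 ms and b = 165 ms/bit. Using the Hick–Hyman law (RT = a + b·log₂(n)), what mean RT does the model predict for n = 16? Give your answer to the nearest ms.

850 ms

log₂(16) = 4 bits, so RT = 190 + 165 × 4 ≈ 850.000 ms.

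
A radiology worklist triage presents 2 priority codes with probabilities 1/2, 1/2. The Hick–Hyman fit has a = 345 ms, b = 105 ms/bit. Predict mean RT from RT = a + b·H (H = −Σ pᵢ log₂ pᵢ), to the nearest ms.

Each term −pᵢ log₂ pᵢ: 0.5·1 + 0.5·1; summed, H = 1.000 bits.
Mean RT = a + bH = 345 + 105·1.000 = 450.00 ms.

450 ms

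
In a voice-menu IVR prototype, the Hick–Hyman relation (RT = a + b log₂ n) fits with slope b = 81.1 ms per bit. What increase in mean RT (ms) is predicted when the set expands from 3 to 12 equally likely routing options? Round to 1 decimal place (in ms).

ΔRT = (a + b log₂ n₂) − (a + b log₂ n₁) = b·(log₂ n₂ − log₂ n₁).
log₂(12) − log₂(3) = log₂(12/3) = log₂(4) = 2.
ΔRT = 81.1 × 2.0000 = 162.200 ms.

162.2 ms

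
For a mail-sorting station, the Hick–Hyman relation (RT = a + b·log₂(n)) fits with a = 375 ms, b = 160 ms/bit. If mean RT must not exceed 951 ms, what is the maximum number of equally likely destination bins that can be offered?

12

Information budget: (951 − 375)/160 = 3.6000 bits, so n ≤ 2^3.6000 = 12.126 → at most 12.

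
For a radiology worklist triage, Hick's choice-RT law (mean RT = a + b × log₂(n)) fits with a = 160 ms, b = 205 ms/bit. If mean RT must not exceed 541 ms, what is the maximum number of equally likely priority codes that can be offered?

Information budget: (541 − 160)/205 = 1.8585 bits, so n ≤ 2^1.8585 = 3.626 → at most 3.

3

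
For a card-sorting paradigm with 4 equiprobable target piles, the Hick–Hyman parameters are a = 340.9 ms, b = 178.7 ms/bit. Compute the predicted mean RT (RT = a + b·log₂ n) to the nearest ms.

698 ms

log₂(4) = 2 bits, so RT = 340.9 + 178.7 × 2 ≈ 698.300 ms.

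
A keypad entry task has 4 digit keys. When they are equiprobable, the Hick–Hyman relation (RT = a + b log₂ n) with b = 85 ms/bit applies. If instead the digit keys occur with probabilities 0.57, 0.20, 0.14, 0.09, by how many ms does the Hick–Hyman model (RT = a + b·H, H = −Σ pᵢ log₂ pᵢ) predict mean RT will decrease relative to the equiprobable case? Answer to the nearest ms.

31 ms

Equiprobable entropy H₀ = log₂ 4 = 2.0000 bits.
Skewed entropy H = −Σ pᵢ log₂ pᵢ = 1.6364 bits.
ΔRT = b·(H₀ − H) = 85 × 0.3636 = 30.91 ms.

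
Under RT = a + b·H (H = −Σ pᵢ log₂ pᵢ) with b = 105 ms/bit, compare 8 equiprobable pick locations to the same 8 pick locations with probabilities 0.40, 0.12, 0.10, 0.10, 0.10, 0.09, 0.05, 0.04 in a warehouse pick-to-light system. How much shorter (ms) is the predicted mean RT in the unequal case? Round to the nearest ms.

41 ms

Equiprobable entropy H₀ = log₂ 8 = 3.0000 bits.
Skewed entropy H = −Σ pᵢ log₂ pᵢ = 2.6069 bits.
ΔRT = b·(H₀ − H) = 105 × 0.3931 = 41.27 ms.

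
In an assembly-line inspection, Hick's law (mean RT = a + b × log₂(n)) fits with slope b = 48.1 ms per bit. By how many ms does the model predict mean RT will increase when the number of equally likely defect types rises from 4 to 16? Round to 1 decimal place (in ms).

96.2 ms

ΔRT = (a + b log₂ n₂) − (a + b log₂ n₁) = b·(log₂ n₂ − log₂ n₁).
log₂(16) − log₂(4) = log₂(16/4) = log₂(4) = 2.
ΔRT = 48.1 × 2.0000 = 96.200 ms.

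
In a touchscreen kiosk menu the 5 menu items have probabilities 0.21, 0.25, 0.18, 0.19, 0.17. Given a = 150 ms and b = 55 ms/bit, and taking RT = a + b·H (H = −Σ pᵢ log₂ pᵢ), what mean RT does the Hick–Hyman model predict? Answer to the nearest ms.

Entropy contributions −pᵢ log₂ pᵢ: 0.4728, 0.5000, 0.4453, 0.4552, 0.4346; sum H = 2.3079 bits.
RT = a + bH = 150 + 55·2.3079 = 276.94 ms.

277 ms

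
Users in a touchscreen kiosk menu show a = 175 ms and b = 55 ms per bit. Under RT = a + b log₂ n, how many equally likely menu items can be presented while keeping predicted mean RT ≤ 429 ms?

55·log₂ n ≤ 429 − 175 = 254, giving log₂ n ≤ 4.6182 and n ≤ 24.559. The largest whole number is 24.

24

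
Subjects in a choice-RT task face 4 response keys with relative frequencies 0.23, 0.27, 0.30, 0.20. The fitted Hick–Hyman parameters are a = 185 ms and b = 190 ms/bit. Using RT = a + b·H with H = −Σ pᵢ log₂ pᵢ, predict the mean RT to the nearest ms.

Entropy contributions −pᵢ log₂ pᵢ: 0.4877, 0.5100, 0.5211, 0.4644; sum H = 1.9832 bits.
RT = a + bH = 185 + 190·1.9832 = 561.80 ms.

562 ms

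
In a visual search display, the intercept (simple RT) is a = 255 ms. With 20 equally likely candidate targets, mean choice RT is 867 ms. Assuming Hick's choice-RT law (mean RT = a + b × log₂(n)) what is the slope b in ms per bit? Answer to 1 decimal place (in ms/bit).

20 alternatives carry log₂ 20 = 4.3219 bits; the choice cost is 867 − 255 = 612 ms, so b = 612/4.3219 = 141.603 ms/bit.

141.6 ms/bit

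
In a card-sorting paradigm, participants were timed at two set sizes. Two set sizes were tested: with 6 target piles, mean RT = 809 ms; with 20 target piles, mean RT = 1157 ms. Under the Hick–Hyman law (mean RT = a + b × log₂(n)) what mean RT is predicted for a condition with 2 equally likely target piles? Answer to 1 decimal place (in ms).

491.5 ms

Solve the two-equation system in a and b:
  b = (1157 − 809) / (log₂ 20 − log₂ 6) = 348 / (4.3219 − 2.5850) = 200.349 ms/bit
  a = 809 − 200.349 × 2.5850 = 291.104 ms
Then RT(2) = 291.104 + 200.349 × log₂ 2 = 291.104 + 200.349 × 1 ≈ 491.454 ms.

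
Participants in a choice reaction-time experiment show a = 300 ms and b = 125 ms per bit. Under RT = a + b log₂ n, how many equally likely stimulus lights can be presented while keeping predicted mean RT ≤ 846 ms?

20

Information budget: (846 − 300)/125 = 4.3680 bits, so n ≤ 2^4.3680 = 20.649 → at most 20.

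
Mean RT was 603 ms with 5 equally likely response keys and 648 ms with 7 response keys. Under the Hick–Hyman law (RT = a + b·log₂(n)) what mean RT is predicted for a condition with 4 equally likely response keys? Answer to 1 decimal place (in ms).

Fit slope and intercept:
  b = (648 − 603) / (log₂ 7 − log₂ 5) = 45 / (2.8074 − 2.3219) = 92.702 ms/bit
  a = 603 − 92.702 × 2.3219 = 387.753 ms
Then RT(4) = 387.753 + 92.702 × log₂ 4 = 387.753 + 92.702 × 2 ≈ 573.157 ms.

573.2 ms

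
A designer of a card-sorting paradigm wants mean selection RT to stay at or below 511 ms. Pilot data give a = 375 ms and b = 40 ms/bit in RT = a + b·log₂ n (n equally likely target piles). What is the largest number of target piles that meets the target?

40·log₂ n ≤ 511 − 375 = 136, giving log₂ n ≤ 3.4000 and n ≤ 10.556. The largest whole number is 10.

10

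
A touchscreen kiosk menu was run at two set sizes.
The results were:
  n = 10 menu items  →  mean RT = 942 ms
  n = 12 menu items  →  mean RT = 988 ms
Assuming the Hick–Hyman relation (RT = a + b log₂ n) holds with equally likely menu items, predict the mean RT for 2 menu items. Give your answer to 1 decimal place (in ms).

With log₂ n on the abscissa the relation is linear; from the two conditions:
  b = (988 − 942) / (log₂ 12 − log₂ 10) = 46 / (3.5850 − 3.3219) = 174.882 ms/bit
  a = 942 − 174.882 × 3.3219 = 361.054 ms
Then RT(2) = 361.054 + 174.882 × log₂ 2 = 361.054 + 174.882 × 1 ≈ 535.936 ms.

535.9 ms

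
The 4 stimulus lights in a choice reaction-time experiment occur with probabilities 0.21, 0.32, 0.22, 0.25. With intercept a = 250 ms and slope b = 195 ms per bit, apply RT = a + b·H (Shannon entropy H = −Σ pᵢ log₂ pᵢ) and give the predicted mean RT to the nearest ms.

H = 0.21·log₂(1/0.21) + 0.32·log₂(1/0.32) + 0.22·log₂(1/0.22) + 0.25·log₂(1/0.25) = 1.9794 bits.
RT = 250 + 195 × 1.9794 = 635.99 ms.

636 ms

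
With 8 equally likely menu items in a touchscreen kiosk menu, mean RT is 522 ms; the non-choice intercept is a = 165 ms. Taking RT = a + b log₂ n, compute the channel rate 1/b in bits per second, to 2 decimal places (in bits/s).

b = (522 − 165)/log₂ 8 = 357/3 = 119.000 ms per bit = 0.11900 s/bit; the reciprocal is 8.403 bits/s.

8.40 bits/s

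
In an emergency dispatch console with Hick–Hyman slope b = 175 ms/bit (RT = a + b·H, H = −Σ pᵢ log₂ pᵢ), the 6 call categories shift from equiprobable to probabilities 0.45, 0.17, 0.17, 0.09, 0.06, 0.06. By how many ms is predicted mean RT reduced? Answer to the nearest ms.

70 ms

Equiprobable entropy H₀ = log₂ 6 = 2.5850 bits.
Skewed entropy H = −Σ pᵢ log₂ pᵢ = 2.1873 bits.
ΔRT = b·(H₀ − H) = 175 × 0.3977 = 69.59 ms.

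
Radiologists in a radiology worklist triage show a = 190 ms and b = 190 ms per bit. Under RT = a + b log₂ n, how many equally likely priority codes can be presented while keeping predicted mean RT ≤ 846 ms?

10

190·log₂ n ≤ 846 − 190 = 656, giving log₂ n ≤ 3.4526 and n ≤ 10.948. The largest whole number is 10.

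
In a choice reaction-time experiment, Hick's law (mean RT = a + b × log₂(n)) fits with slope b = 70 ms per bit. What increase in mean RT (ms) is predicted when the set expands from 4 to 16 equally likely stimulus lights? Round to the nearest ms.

The intercept a cancels: ΔRT = b·(log₂ n₂ − log₂ n₁) = b·log₂(n₂/n₁).
log₂(16) − log₂(4) = log₂(16/4) = log₂(4) = 2.
ΔRT = 70 × 2.0000 = 140.000 ms.

140 ms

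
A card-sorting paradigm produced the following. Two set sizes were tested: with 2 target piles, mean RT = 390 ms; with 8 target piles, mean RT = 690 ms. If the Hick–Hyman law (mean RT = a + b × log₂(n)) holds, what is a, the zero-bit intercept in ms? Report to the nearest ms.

b = (RT₂ − RT₁)/(log₂ n₂ − log₂ n₁) = (690 − 390)/(3 − 1) = 150 ms/bit.
Intercept: a = 390 − 150·log₂(2) = 240.000 ms.

240 ms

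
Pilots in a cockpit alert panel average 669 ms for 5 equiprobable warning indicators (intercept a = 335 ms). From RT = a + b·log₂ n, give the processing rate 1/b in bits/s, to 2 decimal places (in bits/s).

6.95 bits/s

b = (669 − 335)/log₂ 5 = 334/2.3219 = 143.846 ms per bit = 0.14385 s/bit; the reciprocal is 6.952 bits/s.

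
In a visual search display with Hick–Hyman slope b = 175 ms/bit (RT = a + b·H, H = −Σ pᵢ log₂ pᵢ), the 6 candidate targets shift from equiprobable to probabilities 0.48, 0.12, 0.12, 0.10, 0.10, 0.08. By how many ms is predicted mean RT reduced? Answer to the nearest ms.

Equiprobable entropy H₀ = log₂ 6 = 2.5850 bits.
Skewed entropy H = −Σ pᵢ log₂ pᵢ = 2.1983 bits.
ΔRT = b·(H₀ − H) = 175 × 0.3867 = 67.67 ms.

68 ms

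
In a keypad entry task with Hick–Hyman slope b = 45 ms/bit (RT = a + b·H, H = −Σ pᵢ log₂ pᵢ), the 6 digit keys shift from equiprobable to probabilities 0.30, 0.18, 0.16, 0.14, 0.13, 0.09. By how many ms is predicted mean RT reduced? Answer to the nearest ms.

5 ms

Equiprobable entropy H₀ = log₂ 6 = 2.5850 bits.
Skewed entropy H = −Σ pᵢ log₂ pᵢ = 2.4818 bits.
ΔRT = b·(H₀ − H) = 45 × 0.1031 = 4.64 ms.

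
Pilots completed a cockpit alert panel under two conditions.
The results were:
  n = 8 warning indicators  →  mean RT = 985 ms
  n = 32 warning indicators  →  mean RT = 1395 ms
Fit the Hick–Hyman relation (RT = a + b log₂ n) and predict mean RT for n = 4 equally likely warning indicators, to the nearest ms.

780 ms

RT is linear in log₂ n, so two points fix the line:
  b = (1395 − 985) / (log₂ 32 − log₂ 8) = 410 / (5 − 3) = 205 ms/bit
  a = 985 − 205 × 3 = 370 ms
Then RT(4) = 370 + 205 × log₂ 4 = 370 + 205 × 2 ≈ 780.000 ms.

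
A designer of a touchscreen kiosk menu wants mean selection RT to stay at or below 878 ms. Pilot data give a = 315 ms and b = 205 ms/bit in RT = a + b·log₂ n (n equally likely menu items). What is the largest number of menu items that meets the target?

6

Information budget: (878 − 315)/205 = 2.7463 bits, so n ≤ 2^2.7463 = 6.710 → at most 6.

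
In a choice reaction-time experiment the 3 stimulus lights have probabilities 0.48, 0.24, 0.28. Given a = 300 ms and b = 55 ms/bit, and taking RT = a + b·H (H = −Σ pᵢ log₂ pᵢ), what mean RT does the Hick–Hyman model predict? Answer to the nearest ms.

H = 0.48·log₂(1/0.48) + 0.24·log₂(1/0.24) + 0.28·log₂(1/0.28) = 1.5166 bits.
RT = 300 + 55 × 1.5166 = 383.41 ms.

383 ms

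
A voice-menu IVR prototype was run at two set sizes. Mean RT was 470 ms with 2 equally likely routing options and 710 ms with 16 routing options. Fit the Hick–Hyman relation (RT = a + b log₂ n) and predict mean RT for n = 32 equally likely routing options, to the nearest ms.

790 ms

Fit slope and intercept:
  b = (710 − 470) / (log₂ 16 − log₂ 2) = 240 / (4 − 1) = 80 ms/bit
  a = 470 − 80 × 1 = 390 ms
Then RT(32) = 390 + 80 × log₂ 32 = 390 + 80 × 5 ≈ 790.000 ms.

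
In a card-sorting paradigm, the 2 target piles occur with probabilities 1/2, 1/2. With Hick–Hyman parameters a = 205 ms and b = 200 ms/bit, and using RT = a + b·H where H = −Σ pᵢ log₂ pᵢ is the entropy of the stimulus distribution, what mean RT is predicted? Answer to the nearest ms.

Each term −pᵢ log₂ pᵢ: 0.5·1 + 0.5·1; summed, H = 1.000 bits.
Mean RT = a + bH = 205 + 200·1.000 = 405.00 ms.

405 ms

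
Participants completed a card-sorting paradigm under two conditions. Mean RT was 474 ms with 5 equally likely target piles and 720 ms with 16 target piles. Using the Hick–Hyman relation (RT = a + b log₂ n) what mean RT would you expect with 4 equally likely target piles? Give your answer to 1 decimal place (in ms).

RT is linear in log₂ n, so two points fix the line:
  b = (720 − 474) / (log₂ 16 − log₂ 5) = 246 / (4 − 2.3219) = 146.597 ms/bit
  a = 474 − 146.597 × 2.3219 = 133.613 ms
Then RT(4) = 133.613 + 146.597 × log₂ 4 = 133.613 + 146.597 × 2 ≈ 426.806 ms.

426.8 ms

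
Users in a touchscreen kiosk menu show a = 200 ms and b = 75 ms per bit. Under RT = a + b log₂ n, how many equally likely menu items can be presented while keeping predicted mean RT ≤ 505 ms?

Set 200 + 75·log₂ n ≤ 505 → log₂ n ≤ (505 − 200)/75 = 4.0667.
So n ≤ 2^4.0667 = 16.757; the largest integer n is 16.

16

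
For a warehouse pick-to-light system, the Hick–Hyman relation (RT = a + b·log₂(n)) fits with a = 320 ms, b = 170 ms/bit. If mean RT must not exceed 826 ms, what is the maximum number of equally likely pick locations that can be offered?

170·log₂ n ≤ 826 − 320 = 506, giving log₂ n ≤ 2.9765 and n ≤ 7.871. The largest whole number is 7.

7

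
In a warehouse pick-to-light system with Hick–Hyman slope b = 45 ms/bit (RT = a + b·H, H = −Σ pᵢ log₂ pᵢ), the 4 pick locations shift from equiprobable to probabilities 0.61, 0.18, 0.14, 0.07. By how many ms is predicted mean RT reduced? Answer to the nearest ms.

The RT saving is b·ΔH. Equiprobable H₀ = log₂(4) = 2.0000 bits; with the given probabilities H = 1.5460 bits.
b·(H₀ − H) = 45 × (2.0000 − 1.5460) = 20.43 ms.

20 ms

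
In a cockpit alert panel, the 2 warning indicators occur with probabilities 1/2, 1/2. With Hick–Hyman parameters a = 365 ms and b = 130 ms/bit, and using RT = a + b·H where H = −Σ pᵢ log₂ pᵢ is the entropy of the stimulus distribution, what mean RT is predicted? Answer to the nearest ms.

H = −Σ pᵢ log₂ pᵢ = 0.5·1 + 0.5·1 = 1.000 bits.
RT = 365 + 130 × 1.000 = 495.00 ms.

495 ms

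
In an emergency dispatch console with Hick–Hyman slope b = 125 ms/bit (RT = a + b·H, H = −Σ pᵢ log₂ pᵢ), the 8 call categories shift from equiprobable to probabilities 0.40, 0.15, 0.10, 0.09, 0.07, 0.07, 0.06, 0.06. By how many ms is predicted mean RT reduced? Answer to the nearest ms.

49 ms

The RT saving is b·ΔH. Equiprobable H₀ = log₂(8) = 3.0000 bits; with the given probabilities H = 2.6083 bits.
b·(H₀ − H) = 125 × (3.0000 − 2.6083) = 48.96 ms.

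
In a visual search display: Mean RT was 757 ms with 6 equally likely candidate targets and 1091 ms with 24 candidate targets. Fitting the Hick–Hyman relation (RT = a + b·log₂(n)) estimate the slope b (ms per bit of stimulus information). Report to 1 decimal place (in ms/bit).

b = (RT₂ − RT₁)/(log₂ n₂ − log₂ n₁) = (1091 − 757)/(4.5850 − 2.5850) = 167.000 ms/bit.

167.0 ms/bit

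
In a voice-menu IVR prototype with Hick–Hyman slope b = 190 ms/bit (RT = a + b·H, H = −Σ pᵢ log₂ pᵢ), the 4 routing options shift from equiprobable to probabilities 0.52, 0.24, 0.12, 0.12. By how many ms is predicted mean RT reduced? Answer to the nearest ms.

Equiprobable entropy H₀ = log₂ 4 = 2.0000 bits.
Skewed entropy H = −Σ pᵢ log₂ pᵢ = 1.7188 bits.
ΔRT = b·(H₀ − H) = 190 × 0.2812 = 53.42 ms.

53 ms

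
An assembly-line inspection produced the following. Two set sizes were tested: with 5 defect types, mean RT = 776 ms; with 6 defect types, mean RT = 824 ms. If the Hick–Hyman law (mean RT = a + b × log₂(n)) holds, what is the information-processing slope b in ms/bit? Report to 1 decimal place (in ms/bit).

Slope: b = (824 − 776) / (log₂ 6 − log₂ 5) = 48/0.2630 = 182.486 ms/bit.

182.5 ms/bit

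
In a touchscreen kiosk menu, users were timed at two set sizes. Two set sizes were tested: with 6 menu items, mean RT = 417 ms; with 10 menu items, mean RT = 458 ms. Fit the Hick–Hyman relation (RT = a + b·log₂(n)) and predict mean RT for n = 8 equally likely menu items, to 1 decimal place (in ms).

440.1 ms

With log₂ n on the abscissa the relation is linear; from the two conditions:
  b = (458 − 417) / (log₂ 10 − log₂ 6) = 41 / (3.3219 − 2.5850) = 55.634 ms/bit
  a = 417 − 55.634 × 2.5850 = 273.189 ms
Then RT(8) = 273.189 + 55.634 × log₂ 8 = 273.189 + 55.634 × 3 ≈ 440.090 ms.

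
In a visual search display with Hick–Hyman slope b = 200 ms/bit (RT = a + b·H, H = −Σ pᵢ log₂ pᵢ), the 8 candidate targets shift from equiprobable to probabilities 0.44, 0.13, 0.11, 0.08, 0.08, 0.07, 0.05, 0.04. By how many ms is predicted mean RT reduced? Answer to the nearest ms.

98 ms

The RT saving is b·ΔH. Equiprobable H₀ = log₂(8) = 3.0000 bits; with the given probabilities H = 2.5075 bits.
b·(H₀ − H) = 200 × (3.0000 − 2.5075) = 98.50 ms.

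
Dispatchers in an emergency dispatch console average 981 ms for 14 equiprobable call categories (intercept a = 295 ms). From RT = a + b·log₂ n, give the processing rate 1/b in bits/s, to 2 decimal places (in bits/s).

5.55 bits/s

Choice component = 981 − 295 = 686 ms over log₂(14) = 3.8074 bits.
b = 686 / 3.8074 = 180.178 ms/bit, so 1/b = 5.550 bits/s.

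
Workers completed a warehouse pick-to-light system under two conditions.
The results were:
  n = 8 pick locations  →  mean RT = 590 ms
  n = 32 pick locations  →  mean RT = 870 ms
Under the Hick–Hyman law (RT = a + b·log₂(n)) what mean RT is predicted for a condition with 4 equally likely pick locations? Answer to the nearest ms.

450 ms

With log₂ n on the abscissa the relation is linear; from the two conditions:
  b = (870 − 590) / (log₂ 32 − log₂ 8) = 280 / (5 − 3) = 140 ms/bit
  a = 590 − 140 × 3 = 170 ms
Then RT(4) = 170 + 140 × log₂ 4 = 170 + 140 × 2 ≈ 450.000 ms.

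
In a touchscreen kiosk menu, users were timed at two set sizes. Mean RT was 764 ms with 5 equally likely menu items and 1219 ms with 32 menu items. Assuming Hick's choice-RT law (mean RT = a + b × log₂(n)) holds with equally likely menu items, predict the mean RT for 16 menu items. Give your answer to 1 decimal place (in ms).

Fit slope and intercept:
  b = (1219 − 764) / (log₂ 32 − log₂ 5) = 455 / (5 − 2.3219) = 169.898 ms/bit
  a = 764 − 169.898 × 2.3219 = 369.508 ms
Then RT(16) = 369.508 + 169.898 × log₂ 16 = 369.508 + 169.898 × 4 ≈ 1049.102 ms.

1049.1 ms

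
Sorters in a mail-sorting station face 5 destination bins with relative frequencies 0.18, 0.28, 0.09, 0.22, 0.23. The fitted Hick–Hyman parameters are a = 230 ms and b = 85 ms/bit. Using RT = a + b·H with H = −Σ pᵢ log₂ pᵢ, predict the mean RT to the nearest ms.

420 ms

H = 0.18·log₂(1/0.18) + 0.28·log₂(1/0.28) + 0.09·log₂(1/0.09) + 0.22·log₂(1/0.22) + 0.23·log₂(1/0.23) = 2.2404 bits.
RT = 230 + 85 × 2.2404 = 420.44 ms.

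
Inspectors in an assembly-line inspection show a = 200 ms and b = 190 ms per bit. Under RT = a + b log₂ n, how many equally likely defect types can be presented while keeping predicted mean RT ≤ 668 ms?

Information budget: (668 − 200)/190 = 2.4632 bits, so n ≤ 2^2.4632 = 5.514 → at most 5.

5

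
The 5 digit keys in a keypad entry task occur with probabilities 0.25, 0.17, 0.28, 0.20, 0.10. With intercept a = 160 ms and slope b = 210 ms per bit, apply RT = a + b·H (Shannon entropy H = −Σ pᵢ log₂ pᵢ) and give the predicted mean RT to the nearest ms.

632 ms

Entropy contributions −pᵢ log₂ pᵢ: 0.5000, 0.4346, 0.5142, 0.4644, 0.3322; sum H = 2.2454 bits.
RT = a + bH = 160 + 210·2.2454 = 631.53 ms.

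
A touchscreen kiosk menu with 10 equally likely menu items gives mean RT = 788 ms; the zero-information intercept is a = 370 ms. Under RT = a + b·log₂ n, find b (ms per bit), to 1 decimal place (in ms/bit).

125.8 ms/bit

b = (788 − 370) / log₂(10) = 418 / 3.3219 = 125.831 ms/bit.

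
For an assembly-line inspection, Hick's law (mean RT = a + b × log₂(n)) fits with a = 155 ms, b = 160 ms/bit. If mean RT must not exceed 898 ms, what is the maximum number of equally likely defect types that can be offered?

Information budget: (898 − 155)/160 = 4.6437 bits, so n ≤ 2^4.6437 = 24.998 → at most 24.

24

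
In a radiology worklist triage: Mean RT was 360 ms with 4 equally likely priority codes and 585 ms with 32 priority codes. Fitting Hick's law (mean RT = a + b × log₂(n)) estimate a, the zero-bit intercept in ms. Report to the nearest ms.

210 ms

Slope: b = (585 − 360) / (log₂ 32 − log₂ 4) = 225/3.0000 = 75 ms/bit.
Intercept: a = 360 − 75·log₂(4) = 210.000 ms.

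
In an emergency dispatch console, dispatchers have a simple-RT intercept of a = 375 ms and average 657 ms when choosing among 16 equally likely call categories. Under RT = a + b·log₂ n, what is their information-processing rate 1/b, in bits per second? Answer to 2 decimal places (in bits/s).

Choice component = 657 − 375 = 282 ms over log₂(16) = 4 bits.
b = 282 / 4 = 70.500 ms/bit, so 1/b = 14.184 bits/s.

14.18 bits/s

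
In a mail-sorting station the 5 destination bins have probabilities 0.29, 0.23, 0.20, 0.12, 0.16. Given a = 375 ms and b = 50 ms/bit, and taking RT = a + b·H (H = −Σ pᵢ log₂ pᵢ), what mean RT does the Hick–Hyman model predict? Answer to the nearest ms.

488 ms

H = 0.29·log₂(1/0.29) + 0.23·log₂(1/0.23) + 0.20·log₂(1/0.20) + 0.12·log₂(1/0.12) + 0.16·log₂(1/0.16) = 2.2600 bits.
RT = 375 + 50 × 2.2600 = 488.00 ms.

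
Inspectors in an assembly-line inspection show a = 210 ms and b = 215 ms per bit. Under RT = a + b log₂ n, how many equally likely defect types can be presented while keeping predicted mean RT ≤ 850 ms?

Information budget: (850 − 210)/215 = 2.9767 bits, so n ≤ 2^2.9767 = 7.872 → at most 7.

7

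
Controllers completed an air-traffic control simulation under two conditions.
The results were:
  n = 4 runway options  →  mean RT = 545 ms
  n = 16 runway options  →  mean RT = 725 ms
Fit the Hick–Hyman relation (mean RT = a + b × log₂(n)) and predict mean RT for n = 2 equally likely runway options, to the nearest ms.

455 ms

RT is linear in log₂ n, so two points fix the line:
  b = (725 − 545) / (log₂ 16 − log₂ 4) = 180 / (4 − 2) = 90 ms/bit
  a = 545 − 90 × 2 = 365 ms
Then RT(2) = 365 + 90 × log₂ 2 = 365 + 90 × 1 ≈ 455.000 ms.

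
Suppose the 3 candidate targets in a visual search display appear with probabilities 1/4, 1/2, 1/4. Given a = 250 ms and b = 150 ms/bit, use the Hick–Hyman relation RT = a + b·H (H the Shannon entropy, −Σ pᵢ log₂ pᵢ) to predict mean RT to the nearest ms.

475 ms

Each term −pᵢ log₂ pᵢ: 0.25·2 + 0.5·1 + 0.25·2; summed, H = 1.500 bits.
Mean RT = a + bH = 250 + 150·1.500 = 475.00 ms.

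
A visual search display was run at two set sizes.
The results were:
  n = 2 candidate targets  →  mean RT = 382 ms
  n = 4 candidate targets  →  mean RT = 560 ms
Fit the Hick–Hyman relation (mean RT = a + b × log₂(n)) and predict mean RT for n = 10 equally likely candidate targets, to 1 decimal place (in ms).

795.3 ms

Fit slope and intercept:
  b = (560 − 382) / (log₂ 4 − log₂ 2) = 178 / (2 − 1) = 178.000 ms/bit
  a = 382 − 178.000 × 1 = 204.000 ms
Then RT(10) = 204.000 + 178.000 × log₂ 10 = 204.000 + 178.000 × 3.3219 ≈ 795.303 ms.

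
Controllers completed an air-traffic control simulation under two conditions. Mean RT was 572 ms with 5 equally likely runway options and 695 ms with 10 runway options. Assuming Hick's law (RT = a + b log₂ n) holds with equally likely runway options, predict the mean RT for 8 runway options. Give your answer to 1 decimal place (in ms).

655.4 ms

With log₂ n on the abscissa the relation is linear; from the two conditions:
  b = (695 − 572) / (log₂ 10 − log₂ 5) = 123 / (3.3219 − 2.3219) = 123.000 ms/bit
  a = 572 − 123.000 × 2.3219 = 286.403 ms
Then RT(8) = 286.403 + 123.000 × log₂ 8 = 286.403 + 123.000 × 3 ≈ 655.403 ms.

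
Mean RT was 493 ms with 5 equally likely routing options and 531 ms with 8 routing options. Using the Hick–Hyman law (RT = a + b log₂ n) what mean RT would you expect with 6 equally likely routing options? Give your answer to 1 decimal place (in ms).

507.7 ms

Solve the two-equation system in a and b:
  b = (531 − 493) / (log₂ 8 − log₂ 5) = 38 / (3 − 2.3219) = 56.041 ms/bit
  a = 493 − 56.041 × 2.3219 = 362.876 ms
Then RT(6) = 362.876 + 56.041 × log₂ 6 = 362.876 + 56.041 × 2.5850 ≈ 507.741 ms.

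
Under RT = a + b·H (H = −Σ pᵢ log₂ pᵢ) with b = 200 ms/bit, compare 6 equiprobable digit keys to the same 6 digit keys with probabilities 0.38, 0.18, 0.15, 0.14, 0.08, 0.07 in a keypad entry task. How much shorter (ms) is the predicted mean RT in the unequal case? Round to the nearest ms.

Equiprobable entropy H₀ = log₂ 6 = 2.5850 bits.
Skewed entropy H = −Σ pᵢ log₂ pᵢ = 2.3435 bits.
ΔRT = b·(H₀ − H) = 200 × 0.2415 = 48.30 ms.

48 ms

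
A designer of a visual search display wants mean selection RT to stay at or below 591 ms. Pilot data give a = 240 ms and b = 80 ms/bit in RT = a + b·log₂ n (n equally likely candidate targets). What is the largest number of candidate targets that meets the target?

80·log₂ n ≤ 591 − 240 = 351, giving log₂ n ≤ 4.3875 and n ≤ 20.930. The largest whole number is 20.

20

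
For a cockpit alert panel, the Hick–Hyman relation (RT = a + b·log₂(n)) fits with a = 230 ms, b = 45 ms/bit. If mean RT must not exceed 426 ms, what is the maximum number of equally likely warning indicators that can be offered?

Set 230 + 45·log₂ n ≤ 426 → log₂ n ≤ (426 − 230)/45 = 4.3556.
So n ≤ 2^4.3556 = 20.472; the largest integer n is 20.

20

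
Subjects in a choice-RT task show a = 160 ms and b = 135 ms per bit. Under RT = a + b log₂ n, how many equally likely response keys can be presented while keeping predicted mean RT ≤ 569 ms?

135·log₂ n ≤ 569 − 160 = 409, giving log₂ n ≤ 3.0296 and n ≤ 8.166. The largest whole number is 8.

8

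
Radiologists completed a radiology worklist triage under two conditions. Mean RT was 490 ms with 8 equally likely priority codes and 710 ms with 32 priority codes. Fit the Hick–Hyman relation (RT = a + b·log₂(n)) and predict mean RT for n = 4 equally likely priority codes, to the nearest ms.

With log₂ n on the abscissa the relation is linear; from the two conditions:
  b = (710 − 490) / (log₂ 32 − log₂ 8) = 220 / (5 − 3) = 110 ms/bit
  a = 490 − 110 × 3 = 160 ms
Then RT(4) = 160 + 110 × log₂ 4 = 160 + 110 × 2 ≈ 380.000 ms.

380 ms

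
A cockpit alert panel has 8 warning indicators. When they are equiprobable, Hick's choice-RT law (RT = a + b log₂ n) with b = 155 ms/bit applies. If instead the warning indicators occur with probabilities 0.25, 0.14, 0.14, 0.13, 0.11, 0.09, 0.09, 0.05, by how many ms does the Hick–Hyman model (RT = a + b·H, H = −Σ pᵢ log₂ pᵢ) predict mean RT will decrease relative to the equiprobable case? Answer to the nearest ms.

The RT saving is b·ΔH. Equiprobable H₀ = log₂(8) = 3.0000 bits; with the given probabilities H = 2.8686 bits.
b·(H₀ − H) = 155 × (3.0000 − 2.8686) = 20.37 ms.

20 ms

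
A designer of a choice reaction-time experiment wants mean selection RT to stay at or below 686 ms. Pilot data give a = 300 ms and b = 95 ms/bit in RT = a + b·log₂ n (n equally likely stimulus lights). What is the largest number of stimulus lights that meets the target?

Set 300 + 95·log₂ n ≤ 686 → log₂ n ≤ (686 − 300)/95 = 4.0632.
So n ≤ 2^4.0632 = 16.716; the largest integer n is 16.

16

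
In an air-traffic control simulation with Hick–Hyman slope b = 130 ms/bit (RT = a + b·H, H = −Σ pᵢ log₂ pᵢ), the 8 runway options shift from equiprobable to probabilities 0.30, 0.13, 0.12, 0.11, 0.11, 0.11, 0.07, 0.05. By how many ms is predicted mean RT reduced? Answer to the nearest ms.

The RT saving is b·ΔH. Equiprobable H₀ = log₂(8) = 3.0000 bits; with the given probabilities H = 2.8063 bits.
b·(H₀ − H) = 130 × (3.0000 − 2.8063) = 25.18 ms.

25 ms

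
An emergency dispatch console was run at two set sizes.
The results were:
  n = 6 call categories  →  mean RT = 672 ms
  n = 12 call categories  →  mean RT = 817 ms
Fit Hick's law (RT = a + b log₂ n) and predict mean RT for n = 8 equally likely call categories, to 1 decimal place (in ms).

Fit slope and intercept:
  b = (817 − 672) / (log₂ 12 − log₂ 6) = 145 / (3.5850 − 2.5850) = 145.000 ms/bit
  a = 672 − 145.000 × 2.5850 = 297.180 ms
Then RT(8) = 297.180 + 145.000 × log₂ 8 = 297.180 + 145.000 × 3 ≈ 732.180 ms.

732.2 ms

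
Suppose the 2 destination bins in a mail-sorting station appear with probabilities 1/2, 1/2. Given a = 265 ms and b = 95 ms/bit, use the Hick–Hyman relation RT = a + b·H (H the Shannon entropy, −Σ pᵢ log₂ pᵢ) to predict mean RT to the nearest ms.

360 ms

Each term −pᵢ log₂ pᵢ: 0.5·1 + 0.5·1; summed, H = 1.000 bits.
Mean RT = a + bH = 265 + 95·1.000 = 360.00 ms.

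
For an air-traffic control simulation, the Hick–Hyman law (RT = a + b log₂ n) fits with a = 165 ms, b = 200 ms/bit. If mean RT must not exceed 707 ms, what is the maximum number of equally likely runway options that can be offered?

6

Information budget: (707 − 165)/200 = 2.7100 bits, so n ≤ 2^2.7100 = 6.543 → at most 6.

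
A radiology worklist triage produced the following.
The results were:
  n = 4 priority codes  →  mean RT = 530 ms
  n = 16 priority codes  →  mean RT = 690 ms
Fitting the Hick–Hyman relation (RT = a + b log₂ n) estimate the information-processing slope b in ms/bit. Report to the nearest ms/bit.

80 ms/bit

Slope: b = (690 − 530) / (log₂ 16 − log₂ 4) = 160/2.0000 = 80 ms/bit.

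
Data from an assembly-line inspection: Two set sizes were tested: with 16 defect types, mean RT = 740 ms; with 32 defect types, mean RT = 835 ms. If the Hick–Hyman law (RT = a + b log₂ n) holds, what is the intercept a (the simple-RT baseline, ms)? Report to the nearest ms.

360 ms

b = (RT₂ − RT₁)/(log₂ n₂ − log₂ n₁) = (835 − 740)/(5 − 4) = 95 ms/bit.
Intercept: a = 740 − 95·log₂(16) = 360.000 ms.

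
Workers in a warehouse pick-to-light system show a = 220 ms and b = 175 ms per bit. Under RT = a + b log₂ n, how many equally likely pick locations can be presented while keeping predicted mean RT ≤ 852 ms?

Information budget: (852 − 220)/175 = 3.6114 bits, so n ≤ 2^3.6114 = 12.222 → at most 12.

12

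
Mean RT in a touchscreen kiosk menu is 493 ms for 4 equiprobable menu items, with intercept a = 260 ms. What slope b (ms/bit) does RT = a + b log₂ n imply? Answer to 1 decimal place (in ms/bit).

4 alternatives carry log₂ 4 = 2 bits; the choice cost is 493 − 260 = 233 ms, so b = 233/2 = 116.500 ms/bit.

116.5 ms/bit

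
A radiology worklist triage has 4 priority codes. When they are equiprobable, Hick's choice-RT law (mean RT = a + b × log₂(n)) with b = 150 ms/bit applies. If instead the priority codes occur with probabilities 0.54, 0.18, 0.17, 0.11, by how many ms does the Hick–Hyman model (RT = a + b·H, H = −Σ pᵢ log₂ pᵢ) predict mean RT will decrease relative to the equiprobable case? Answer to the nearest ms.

43 ms

Equiprobable entropy H₀ = log₂ 4 = 2.0000 bits.
Skewed entropy H = −Σ pᵢ log₂ pᵢ = 1.7102 bits.
ΔRT = b·(H₀ − H) = 150 × 0.2898 = 43.47 ms.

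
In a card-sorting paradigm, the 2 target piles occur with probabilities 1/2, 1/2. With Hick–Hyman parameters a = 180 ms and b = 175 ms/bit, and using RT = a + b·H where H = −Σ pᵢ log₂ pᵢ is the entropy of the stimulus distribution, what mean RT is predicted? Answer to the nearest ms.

355 ms

H = −Σ pᵢ log₂ pᵢ = 0.5·1 + 0.5·1 = 1.000 bits.
RT = 180 + 175 × 1.000 = 355.00 ms.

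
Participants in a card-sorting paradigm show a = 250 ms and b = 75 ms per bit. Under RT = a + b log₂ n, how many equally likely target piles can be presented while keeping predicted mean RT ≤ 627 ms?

Set 250 + 75·log₂ n ≤ 627 → log₂ n ≤ (627 − 250)/75 = 5.0267.
So n ≤ 2^5.0267 = 32.597; the largest integer n is 32.

32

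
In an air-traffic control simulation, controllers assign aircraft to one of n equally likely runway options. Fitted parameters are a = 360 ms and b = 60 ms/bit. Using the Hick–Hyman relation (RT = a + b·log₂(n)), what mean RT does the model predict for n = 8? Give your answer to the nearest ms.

540 ms

log₂(8) = 3 bits, so RT = 360 + 60 × 3 ≈ 540.000 ms.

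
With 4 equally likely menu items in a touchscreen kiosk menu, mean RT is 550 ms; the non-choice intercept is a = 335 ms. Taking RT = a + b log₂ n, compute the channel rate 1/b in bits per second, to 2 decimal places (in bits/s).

9.30 bits/s

b = (550 − 335)/log₂ 4 = 215/2 = 107.500 ms per bit = 0.10750 s/bit; the reciprocal is 9.302 bits/s.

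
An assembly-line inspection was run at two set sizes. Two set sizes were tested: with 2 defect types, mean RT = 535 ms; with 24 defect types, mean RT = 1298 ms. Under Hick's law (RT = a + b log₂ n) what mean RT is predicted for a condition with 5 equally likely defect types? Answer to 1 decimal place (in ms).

With log₂ n on the abscissa the relation is linear; from the two conditions:
  b = (1298 − 535) / (log₂ 24 − log₂ 2) = 763 / (4.5850 − 1) = 212.833 ms/bit
  a = 535 − 212.833 × 1 = 322.167 ms
Then RT(5) = 322.167 + 212.833 × log₂ 5 = 322.167 + 212.833 × 2.3219 ≈ 816.351 ms.

816.4 ms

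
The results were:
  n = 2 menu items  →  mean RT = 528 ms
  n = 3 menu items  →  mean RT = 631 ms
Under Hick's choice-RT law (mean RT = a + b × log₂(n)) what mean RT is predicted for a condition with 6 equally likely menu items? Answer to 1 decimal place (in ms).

807.1 ms

Solve the two-equation system in a and b:
  b = (631 − 528) / (log₂ 3 − log₂ 2) = 103 / (1.5850 − 1) = 176.080 ms/bit
  a = 528 − 176.080 × 1 = 351.920 ms
Then RT(6) = 351.920 + 176.080 × log₂ 6 = 351.920 + 176.080 × 2.5850 ≈ 807.080 ms.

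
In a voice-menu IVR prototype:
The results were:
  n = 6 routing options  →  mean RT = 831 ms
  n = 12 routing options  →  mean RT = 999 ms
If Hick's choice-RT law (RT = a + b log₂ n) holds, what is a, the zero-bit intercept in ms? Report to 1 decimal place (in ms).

396.7 ms

The slope on a log₂ axis is (999 − 831) / (3.5850 − 2.5850) = 168.000 ms/bit.
Intercept: a = 831 − 168.000·log₂(6) = 396.726 ms.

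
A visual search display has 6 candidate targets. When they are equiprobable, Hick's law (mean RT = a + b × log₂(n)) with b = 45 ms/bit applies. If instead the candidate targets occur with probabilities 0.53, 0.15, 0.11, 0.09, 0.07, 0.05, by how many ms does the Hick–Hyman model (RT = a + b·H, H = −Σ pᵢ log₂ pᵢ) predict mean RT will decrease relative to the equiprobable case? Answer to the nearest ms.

24 ms

The RT saving is b·ΔH. Equiprobable H₀ = log₂(6) = 2.5850 bits; with the given probabilities H = 2.0436 bits.
b·(H₀ − H) = 45 × (2.5850 − 2.0436) = 24.36 ms.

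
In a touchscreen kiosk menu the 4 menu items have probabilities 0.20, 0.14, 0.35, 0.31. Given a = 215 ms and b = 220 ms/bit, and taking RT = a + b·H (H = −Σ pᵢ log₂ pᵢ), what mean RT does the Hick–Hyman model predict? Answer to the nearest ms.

H = 0.20·log₂(1/0.20) + 0.14·log₂(1/0.14) + 0.35·log₂(1/0.35) + 0.31·log₂(1/0.31) = 1.9154 bits.
RT = 215 + 220 × 1.9154 = 636.39 ms.

636 ms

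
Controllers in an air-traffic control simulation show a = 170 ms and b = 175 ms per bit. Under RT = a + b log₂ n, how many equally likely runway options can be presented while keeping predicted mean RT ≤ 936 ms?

20

Information budget: (936 − 170)/175 = 4.3771 bits, so n ≤ 2^4.3771 = 20.780 → at most 20.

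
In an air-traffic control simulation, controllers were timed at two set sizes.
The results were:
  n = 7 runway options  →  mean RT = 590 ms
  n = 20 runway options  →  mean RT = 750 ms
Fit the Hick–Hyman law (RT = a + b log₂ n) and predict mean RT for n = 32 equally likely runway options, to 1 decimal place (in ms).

821.6 ms

RT is linear in log₂ n, so two points fix the line:
  b = (750 − 590) / (log₂ 20 − log₂ 7) = 160 / (4.3219 − 2.8074) = 105.640 ms/bit
  a = 590 − 105.640 × 2.8074 = 293.430 ms
Then RT(32) = 293.430 + 105.640 × log₂ 32 = 293.430 + 105.640 × 5 ≈ 821.632 ms.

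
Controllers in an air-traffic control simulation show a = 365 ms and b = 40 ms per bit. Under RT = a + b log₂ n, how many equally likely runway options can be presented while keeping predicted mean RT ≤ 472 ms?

6

Information budget: (472 − 365)/40 = 2.6750 bits, so n ≤ 2^2.6750 = 6.386 → at most 6.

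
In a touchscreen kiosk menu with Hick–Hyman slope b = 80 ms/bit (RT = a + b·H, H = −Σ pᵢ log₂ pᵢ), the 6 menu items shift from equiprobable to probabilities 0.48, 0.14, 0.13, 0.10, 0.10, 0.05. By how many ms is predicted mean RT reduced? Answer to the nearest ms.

The RT saving is b·ΔH. Equiprobable H₀ = log₂(6) = 2.5850 bits; with the given probabilities H = 2.1685 bits.
b·(H₀ − H) = 80 × (2.5850 − 2.1685) = 33.32 ms.

33 ms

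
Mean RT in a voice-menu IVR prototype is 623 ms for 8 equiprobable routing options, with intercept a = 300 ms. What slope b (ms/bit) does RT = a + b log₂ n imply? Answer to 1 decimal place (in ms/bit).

107.7 ms/bit

b = (623 − 300) / log₂(8) = 323 / 3 = 107.667 ms/bit.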